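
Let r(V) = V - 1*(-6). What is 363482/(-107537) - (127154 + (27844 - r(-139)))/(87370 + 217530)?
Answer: -127507984147/32788031300 ≈ -3.8889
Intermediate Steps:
r(V) = 6 + V (r(V) = V + 6 = 6 + V)
363482/(-107537) - (127154 + (27844 - r(-139)))/(87370 + 217530) = 363482/(-107537) - (127154 + (27844 - (6 - 139)))/(87370 + 217530) = 363482*(-1/107537) - (127154 + (27844 - 1*(-133)))/304900 = -363482/107537 - (127154 + (27844 + 133))/304900 = -363482/107537 - (127154 + 27977)/304900 = -363482/107537 - 155131/304900 = -127507984147/32788031300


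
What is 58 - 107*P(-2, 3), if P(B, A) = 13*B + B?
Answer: 3054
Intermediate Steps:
P(B, A) = 14*B
58 - 107*P(-2, 3) = 58 - 1498*(-2) = 58 - 107*(-28) = 58 + 2996 = 3054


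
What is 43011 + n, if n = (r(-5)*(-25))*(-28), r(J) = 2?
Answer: 44411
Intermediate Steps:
n = 1400 (n = (2*(-25))*(-28) = -50*(-28) = 1400)
43011 + n = 43011 + 1400 = 44411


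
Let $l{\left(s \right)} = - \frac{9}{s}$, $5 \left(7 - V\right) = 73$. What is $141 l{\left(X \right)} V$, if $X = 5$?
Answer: $\frac{48222}{25} \approx 1928.9$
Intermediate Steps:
$V = - \frac{38}{5}$ ($V = 7 - \frac{73}{5} = - \frac{38}{5} \approx -7.6$)
$141 l{\left(X \right)} V = 141 \left(- \frac{9}{5}\right) \left(- \frac{38}{5}\right) = \left(- \frac{1269}{5}\right) \left(- \frac{38}{5}\right) = \frac{48222}{25}$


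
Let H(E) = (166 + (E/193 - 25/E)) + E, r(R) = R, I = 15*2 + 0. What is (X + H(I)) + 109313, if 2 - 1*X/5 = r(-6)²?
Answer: 126613777/1158 ≈ 1.0934e+5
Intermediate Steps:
I = 30 (I = 30 + 0 = 30)
X = -170 (X = 10 - 5*(-6)² = 10 - 5*36 = 10 - 180 = -170)
H(E) = 166 - 25/E + 194*E/193 (H(E) = (166 + (E*(1/193) - 25/E)) + E = (166 + (E/193 - 25/E)) + E = (166 + (-25/E + E/193)) + E = (166 - 25/E + E/193) + E = 166 - 25/E + 194*E/193)
(X + H(I)) + 109313 = (-170 + (166 - 25/30 + (194/193)*30)) + 109313 = (-170 + (166 - 25*1/30 + 5820/193)) + 109313 = (-170 + (166 - ⅚ + 5820/193)) + 109313 = (-170 + 226183/1158) + 109313 = 29323/1158 + 109313 = 126613777/1158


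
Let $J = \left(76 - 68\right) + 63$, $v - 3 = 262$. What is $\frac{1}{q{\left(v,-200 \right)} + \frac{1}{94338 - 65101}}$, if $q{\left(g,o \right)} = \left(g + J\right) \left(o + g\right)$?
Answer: $\frac{29237}{638536081} \approx 4.5788 \cdot 10^{-5}$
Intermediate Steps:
$v = 265$ ($v = 3 + 262 = 265$)
$J = 71$ ($J = 8 + 63 = 71$)
$q{\left(g,o \right)} = \left(71 + g\right) \left(g + o\right)$ ($q{\left(g,o \right)} = \left(g + 71\right) \left(o + g\right) = \left(71 + g\right) \left(g + o\right)$)
$\frac{1}{q{\left(v,-200 \right)} + \frac{1}{94338 - 65101}} = \frac{1}{\left(265^{2} + 71 \cdot 265 + 71 \left(-200\right) + 265 \left(-200\right)\right) + \frac{1}{94338 - 65101}} = \frac{1}{\left(70225 + 18815 - 14200 - 53000\right) + \frac{1}{29237}} = \frac{1}{21840 + \frac{1}{29237}} = \frac{1}{\frac{638536081}{29237}} = \frac{29237}{638536081}$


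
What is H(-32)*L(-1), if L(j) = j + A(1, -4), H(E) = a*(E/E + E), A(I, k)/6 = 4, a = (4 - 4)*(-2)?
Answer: 0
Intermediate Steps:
a = 0 (a = 0*(-2) = 0)
A(I, k) = 24 (A(I, k) = 6*4 = 24)
H(E) = 0 (H(E) = 0*(E/E + E) = 0*(1 + E) = 0)
L(j) = 24 + j (L(j) = j + 24 = 24 + j)
H(-32)*L(-1) = 0*(24 - 1) = 0*23 = 0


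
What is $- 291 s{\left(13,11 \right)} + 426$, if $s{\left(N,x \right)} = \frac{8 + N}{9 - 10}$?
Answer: $6537$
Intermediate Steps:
$s{\left(N,x \right)} = -8 - N$ ($s{\left(N,x \right)} = \frac{8 + N}{-1} = \left(8 + N\right) \left(-1\right) = -8 - N$)
$- 291 s{\left(13,11 \right)} + 426 = - 291 \left(-8 - 13\right) + 426 = \left(-291\right) \left(-21\right) + 426 = 6111 + 426 = 6537$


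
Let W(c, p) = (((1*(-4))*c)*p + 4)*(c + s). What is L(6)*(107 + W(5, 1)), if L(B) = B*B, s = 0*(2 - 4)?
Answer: 972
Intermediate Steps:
s = 0 (s = 0*(-2) = 0)
W(c, p) = c*(4 - 4*c*p) (W(c, p) = (((1*(-4))*c)*p + 4)*(c + 0) = ((-4*c)*p + 4)*c = (-4*c*p + 4)*c = (4 - 4*c*p)*c = c*(4 - 4*c*p))
L(B) = B²
L(6)*(107 + W(5, 1)) = 6²*(107 + 4*5*(1 - 1*5*1)) = 36*(107 + 4*5*(1 - 5)) = 36*(107 + 4*5*(-4)) = 36*(107 - 80) = 36*27 = 972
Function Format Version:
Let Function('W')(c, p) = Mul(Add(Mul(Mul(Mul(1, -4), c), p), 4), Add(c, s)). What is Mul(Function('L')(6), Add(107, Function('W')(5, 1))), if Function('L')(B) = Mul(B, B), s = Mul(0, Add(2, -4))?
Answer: 972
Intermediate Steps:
s = 0 (s = Mul(0, -2) = 0)
Function('W')(c, p) = Mul(c, Add(4, Mul(-4, c, p))) (Function('W')(c, p) = Mul(Add(Mul(Mul(Mul(1, -4), c), p), 4), Add(c, 0)) = Mul(Add(Mul(Mul(-4, c), p), 4), c) = Mul(Add(Mul(-4, c, p), 4), c) = Mul(Add(4, Mul(-4, c, p)), c) = Mul(c, Add(4, Mul(-4, c, p))))
Function('L')(B) = Pow(B, 2)
Mul(Function('L')(6), Add(107, Function('W')(5, 1))) = Mul(Pow(6, 2), Add(107, Mul(4, 5, Add(1, Mul(-1, 5, 1))))) = Mul(36, Add(107, Mul(4, 5, Add(1, -5)))) = Mul(36, Add(107, Mul(4, 5, -4))) = Mul(36, Add(107, -80)) = Mul(36, 27) = 972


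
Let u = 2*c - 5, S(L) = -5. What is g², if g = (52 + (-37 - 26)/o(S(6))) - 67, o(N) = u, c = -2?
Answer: 64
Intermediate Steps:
u = -9 (u = 2*(-2) - 5 = -4 - 5 = -9)
o(N) = -9
g = -8 (g = (52 + (-37 - 26)/(-9)) - 67 = (52 - 63*(-⅑)) - 67 = (52 + 7) - 67 = 59 - 67 = -8)
g² = (-8)² = 64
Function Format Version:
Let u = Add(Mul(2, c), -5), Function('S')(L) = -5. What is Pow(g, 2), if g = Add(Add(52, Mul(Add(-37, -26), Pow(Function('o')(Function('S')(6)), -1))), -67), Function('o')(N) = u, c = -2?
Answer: 64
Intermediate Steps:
u = -9 (u = Add(Mul(2, -2), -5) = Add(-4, -5) = -9)
Function('o')(N) = -9
g = -8 (g = Add(Add(52, Mul(Add(-37, -26), Pow(-9, -1))), -67) = Add(Add(52, Mul(-63, Rational(-1, 9))), -67) = Add(Add(52, 7), -67) = Add(59, -67) = -8)
Pow(g, 2) = Pow(-8, 2) = 64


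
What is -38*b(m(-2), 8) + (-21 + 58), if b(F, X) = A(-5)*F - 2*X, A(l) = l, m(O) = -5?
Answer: -305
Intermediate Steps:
b(F, X) = -5*F - 2*X
-38*b(m(-2), 8) + (-21 + 58) = -38*(-5*(-5) - 2*8) + (-21 + 58) = -38*(25 - 16) + 37 = -38*9 + 37 = -342 + 37 = -305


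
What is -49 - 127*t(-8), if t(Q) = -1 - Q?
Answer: -938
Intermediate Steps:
-49 - 127*t(-8) = -49 - 127*(-1 - 1*(-8)) = -49 - 127*(-1 + 8) = -49 - 127*7 = -49 - 889 = -938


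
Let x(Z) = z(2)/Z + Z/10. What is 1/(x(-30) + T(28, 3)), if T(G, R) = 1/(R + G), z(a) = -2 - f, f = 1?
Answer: -310/889 ≈ -0.34871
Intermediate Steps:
z(a) = -3 (z(a) = -2 - 1*1 = -2 - 1 = -3)
T(G, R) = 1/(G + R)
x(Z) = -3/Z + Z/10
1/(x(-30) + T(28, 3)) = 1/((-3/(-30) + (⅒)*(-30)) + 1/(28 + 3)) = 1/((-3*(-1/30) - 3) + 1/31) = 1/((⅒ - 3) + 1/31) = 1/(-29/10 + 1/31) = 1/(-889/310) = -310/889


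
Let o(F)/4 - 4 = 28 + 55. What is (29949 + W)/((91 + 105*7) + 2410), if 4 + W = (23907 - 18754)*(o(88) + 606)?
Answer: 4945907/3236 ≈ 1528.4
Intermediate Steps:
o(F) = 348 (o(F) = 16 + 4*(28 + 55) = 16 + 4*83 = 16 + 332 = 348)
W = 4915958 (W = -4 + (23907 - 18754)*(348 + 606) = -4 + 5153*954 = -4 + 4915962 = 4915958)
(29949 + W)/((91 + 105*7) + 2410) = (29949 + 4915958)/((91 + 105*7) + 2410) = 4945907/((91 + 735) + 2410) = 4945907/(826 + 2410) = 4945907/3236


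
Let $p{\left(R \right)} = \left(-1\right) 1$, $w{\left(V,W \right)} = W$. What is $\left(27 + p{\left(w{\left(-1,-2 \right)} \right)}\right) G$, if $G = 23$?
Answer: $598$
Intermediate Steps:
$p{\left(R \right)} = -1$
$\left(27 + p{\left(w{\left(-1,-2 \right)} \right)}\right) G = \left(27 - 1\right) 23 = 26 \cdot 23 = 598$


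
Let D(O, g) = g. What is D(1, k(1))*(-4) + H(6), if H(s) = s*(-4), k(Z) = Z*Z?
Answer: -28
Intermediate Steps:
k(Z) = Z²
H(s) = -4*s
D(1, k(1))*(-4) + H(6) = 1²*(-4) - 4*6 = 1*(-4) - 24 = -4 - 24 = -28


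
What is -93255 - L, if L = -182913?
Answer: 89658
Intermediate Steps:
-93255 - L = -93255 - 1*(-182913) = -93255 + 182913 = 89658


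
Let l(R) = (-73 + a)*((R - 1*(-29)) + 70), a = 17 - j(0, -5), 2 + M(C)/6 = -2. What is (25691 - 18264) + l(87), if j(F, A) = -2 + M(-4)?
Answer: 1847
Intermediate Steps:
M(C) = -24 (M(C) = -12 + 6*(-2) = -12 - 12 = -24)
j(F, A) = -26 (j(F, A) = -2 - 24 = -26)
a = 43 (a = 17 - 1*(-26) = 17 + 26 = 43)
l(R) = -2970 - 30*R (l(R) = (-73 + 43)*((R - 1*(-29)) + 70) = -30*((R + 29) + 70) = -30*((29 + R) + 70) = -30*(99 + R) = -2970 - 30*R)
(25691 - 18264) + l(87) = (25691 - 18264) + (-2970 - 30*87) = 7427 + (-2970 - 2610) = 7427 - 5580 = 1847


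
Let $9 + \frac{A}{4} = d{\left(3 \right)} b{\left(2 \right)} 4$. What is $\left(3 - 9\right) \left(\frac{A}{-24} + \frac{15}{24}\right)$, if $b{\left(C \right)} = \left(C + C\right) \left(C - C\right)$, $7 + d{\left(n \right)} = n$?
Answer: $- \frac{51}{4} \approx -12.75$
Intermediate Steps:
$d{\left(n \right)} = -7 + n$
$b{\left(C \right)} = 0$ ($b{\left(C \right)} = 2 C 0 = 0$)
$A = -36$ ($A = -36 + 4 \left(-7 + 3\right) 0 \cdot 4 = -36 + 4 \left(-4\right) 0 \cdot 4 = -36 + 4 \cdot 0 \cdot 4 = -36 + 4 \cdot 0 = -36 + 0 = -36$)
$\left(3 - 9\right) \left(\frac{A}{-24} + \frac{15}{24}\right) = \left(3 - 9\right) \left(- \frac{36}{-24} + \frac{15}{24}\right) = - 6 \left(\left(-36\right) \left(- \frac{1}{24}\right) + 15 \cdot \frac{1}{24}\right) = - 6 \left(\frac{3}{2} + \frac{5}{8}\right) = \left(-6\right) \frac{17}{8} = - \frac{51}{4}$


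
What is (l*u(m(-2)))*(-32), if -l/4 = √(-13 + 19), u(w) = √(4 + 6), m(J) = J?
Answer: 256*√15 ≈ 991.48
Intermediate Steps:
u(w) = √10
l = -4*√6 (l = -4*√(-13 + 19) = -4*√6 ≈ -9.7980)
(l*u(m(-2)))*(-32) = ((-4*√6)*√10)*(-32) = -8*√15*(-32) = 256*√15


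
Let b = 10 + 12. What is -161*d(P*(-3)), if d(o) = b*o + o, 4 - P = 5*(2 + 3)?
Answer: -233289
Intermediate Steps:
b = 22
P = -21 (P = 4 - 5*(2 + 3) = 4 - 5*5 = 4 - 1*25 = 4 - 25 = -21)
d(o) = 23*o (d(o) = 22*o + o = 23*o)
-161*d(P*(-3)) = -3703*(-21*(-3)) = -3703*63 = -161*1449 = -233289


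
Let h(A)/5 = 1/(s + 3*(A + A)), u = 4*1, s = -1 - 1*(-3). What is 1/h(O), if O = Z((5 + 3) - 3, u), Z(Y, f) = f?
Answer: 26/5 ≈ 5.2000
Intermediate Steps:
s = 2 (s = -1 + 3 = 2)
u = 4
O = 4
h(A) = 5/(2 + 6*A) (h(A) = 5/(2 + 3*(A + A)) = 5/(2 + 3*(2*A)) = 5/(2 + 6*A))
1/h(O) = 1/(5/(2*(1 + 3*4))) = 1/(5/(2*(1 + 12))) = 1/((5/2)/13) = 1/((5/2)*(1/13)) = 1/(5/26) = 26/5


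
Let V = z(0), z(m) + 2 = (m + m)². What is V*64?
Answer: -128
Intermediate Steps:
z(m) = -2 + 4*m² (z(m) = -2 + (m + m)² = -2 + (2*m)² = -2 + 4*m²)
V = -2 (V = -2 + 4*0² = -2 + 4*0 = -2 + 0 = -2)
V*64 = -2*64 = -128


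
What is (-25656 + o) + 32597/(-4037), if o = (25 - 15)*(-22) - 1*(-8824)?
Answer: -68871521/4037 ≈ -17060.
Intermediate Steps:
o = 8604 (o = 10*(-22) + 8824 = -220 + 8824 = 8604)
(-25656 + o) + 32597/(-4037) = (-25656 + 8604) + 32597/(-4037) = -17052 + 32597*(-1/4037) = -17052 - 32597/4037 = -68871521/4037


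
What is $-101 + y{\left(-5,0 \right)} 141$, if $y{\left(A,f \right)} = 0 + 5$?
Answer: $604$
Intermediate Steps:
$y{\left(A,f \right)} = 5$
$-101 + y{\left(-5,0 \right)} 141 = -101 + 5 \cdot 141 = -101 + 705 = 604$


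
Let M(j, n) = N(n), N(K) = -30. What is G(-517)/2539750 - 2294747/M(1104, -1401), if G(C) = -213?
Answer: 291404184343/3809625 ≈ 76492.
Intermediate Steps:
M(j, n) = -30
G(-517)/2539750 - 2294747/M(1104, -1401) = -213/2539750 - 2294747/(-30) = -213*1/2539750 - 2294747*(-1/30) = -213/2539750 + 2294747/30 = 291404184343/3809625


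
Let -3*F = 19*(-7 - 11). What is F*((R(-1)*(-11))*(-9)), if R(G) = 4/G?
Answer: -45144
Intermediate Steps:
F = 114 (F = -19*(-7 - 11)/3 = -19*(-18)/3 = -1/3*(-342) = 114)
F*((R(-1)*(-11))*(-9)) = 114*(((4/(-1))*(-11))*(-9)) = 114*(((4*(-1))*(-11))*(-9)) = 114*(-4*(-11)*(-9)) = 114*(44*(-9)) = 114*(-396) = -45144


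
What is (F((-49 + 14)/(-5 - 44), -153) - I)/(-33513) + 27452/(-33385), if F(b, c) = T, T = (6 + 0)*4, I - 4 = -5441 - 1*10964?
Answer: -489449167/372943835 ≈ -1.3124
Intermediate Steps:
I = -16401 (I = 4 + (-5441 - 1*10964) = 4 + (-5441 - 10964) = 4 - 16405 = -16401)
T = 24 (T = 6*4 = 24)
F(b, c) = 24
(F((-49 + 14)/(-5 - 44), -153) - I)/(-33513) + 27452/(-33385) = (24 - 1*(-16401))/(-33513) + 27452/(-33385) = (24 + 16401)*(-1/33513) + 27452*(-1/33385) = 16425*(-1/33513) - 27452/33385 = -5475/11171 - 27452/33385 = -489449167/372943835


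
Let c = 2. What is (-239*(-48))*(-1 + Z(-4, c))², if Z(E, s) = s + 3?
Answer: 183552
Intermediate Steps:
Z(E, s) = 3 + s
(-239*(-48))*(-1 + Z(-4, c))² = (-239*(-48))*(-1 + (3 + 2))² = 11472*(-1 + 5)² = 11472*4² = 11472*16 = 183552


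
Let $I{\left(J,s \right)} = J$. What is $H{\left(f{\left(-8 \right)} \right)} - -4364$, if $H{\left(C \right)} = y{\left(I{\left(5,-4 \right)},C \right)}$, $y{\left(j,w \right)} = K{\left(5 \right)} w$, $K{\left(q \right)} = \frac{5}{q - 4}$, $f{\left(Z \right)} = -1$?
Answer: $4359$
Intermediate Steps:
$K{\left(q \right)} = \frac{5}{-4 + q}$
$y{\left(j,w \right)} = 5 w$ ($y{\left(j,w \right)} = \frac{5}{-4 + 5} w = \frac{5}{1} w = 5 \cdot 1 w = 5 w$)
$H{\left(C \right)} = 5 C$
$H{\left(f{\left(-8 \right)} \right)} - -4364 = 5 \left(-1\right) - -4364 = -5 + 4364 = 4359$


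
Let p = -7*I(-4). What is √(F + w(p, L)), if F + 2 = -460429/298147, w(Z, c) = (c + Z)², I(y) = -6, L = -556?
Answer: √23484498974171083/298147 ≈ 514.00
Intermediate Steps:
p = 42 (p = -7*(-6) = 42)
w(Z, c) = (Z + c)²
F = -1056723/298147 (F = -2 - 460429/298147 = -1056723/298147 ≈ -3.5443)
√(F + w(p, L)) = √(-1056723/298147 + (42 - 556)²) = √(-1056723/298147 + (-514)²) = √(-1056723/298147 + 264196) = √(78768188089/298147) = √23484498974171083/298147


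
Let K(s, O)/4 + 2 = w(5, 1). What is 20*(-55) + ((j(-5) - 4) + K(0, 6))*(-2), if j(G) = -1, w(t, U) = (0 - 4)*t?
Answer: -914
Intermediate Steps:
w(t, U) = -4*t
K(s, O) = -88 (K(s, O) = -8 + 4*(-4*5) = -8 + 4*(-20) = -8 - 80 = -88)
20*(-55) + ((j(-5) - 4) + K(0, 6))*(-2) = 20*(-55) + ((-1 - 4) - 88)*(-2) = -1100 + (-5 - 88)*(-2) = -1100 - 93*(-2) = -1100 + 186 = -914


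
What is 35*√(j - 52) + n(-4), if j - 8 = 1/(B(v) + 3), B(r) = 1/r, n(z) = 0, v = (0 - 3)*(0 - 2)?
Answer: 35*I*√15770/19 ≈ 231.33*I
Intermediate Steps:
v = 6 (v = -3*(-2) = 6)
B(r) = 1/r
j = 158/19 (j = 8 + 1/(1/6 + 3) = 8 + 1/(⅙ + 3) = 8 + 1/(19/6) = 8 + 6/19 = 158/19 ≈ 8.3158)
35*√(j - 52) + n(-4) = 35*√(158/19 - 52) + 0 = 35*√(-830/19) + 0 = 35*(I*√15770/19) + 0 = 35*I*√15770/19 + 0 = 35*I*√15770/19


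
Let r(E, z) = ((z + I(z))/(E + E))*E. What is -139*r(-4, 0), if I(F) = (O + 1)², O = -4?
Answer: -1251/2 ≈ -625.50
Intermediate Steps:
I(F) = 9 (I(F) = (-4 + 1)² = (-3)² = 9)
r(E, z) = 9/2 + z/2 (r(E, z) = ((z + 9)/(E + E))*E = ((9 + z)/((2*E)))*E = ((9 + z)*(1/(2*E)))*E = ((9 + z)/(2*E))*E = 9/2 + z/2)
-139*r(-4, 0) = -139*(9/2 + (½)*0) = -139*(9/2 + 0) = -139*9/2 = -1251/2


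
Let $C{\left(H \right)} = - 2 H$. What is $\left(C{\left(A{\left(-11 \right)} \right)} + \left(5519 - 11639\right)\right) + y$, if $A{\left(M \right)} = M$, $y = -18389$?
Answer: $-24487$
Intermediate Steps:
$\left(C{\left(A{\left(-11 \right)} \right)} + \left(5519 - 11639\right)\right) + y = \left(\left(-2\right) \left(-11\right) + \left(5519 - 11639\right)\right) - 18389 = \left(22 + \left(5519 - 11639\right)\right) - 18389 = \left(22 - 6120\right) - 18389 = -6098 - 18389 = -24487$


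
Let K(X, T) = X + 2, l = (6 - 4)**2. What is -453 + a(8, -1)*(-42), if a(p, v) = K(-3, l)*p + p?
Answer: -453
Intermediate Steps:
l = 4 (l = 2**2 = 4)
K(X, T) = 2 + X
a(p, v) = 0 (a(p, v) = (2 - 3)*p + p = -p + p = 0)
-453 + a(8, -1)*(-42) = -453 + 0*(-42) = -453 + 0 = -453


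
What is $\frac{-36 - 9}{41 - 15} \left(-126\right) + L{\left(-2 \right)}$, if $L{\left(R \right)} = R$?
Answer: $\frac{2809}{13} \approx 216.08$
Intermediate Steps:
$\frac{-36 - 9}{41 - 15} \left(-126\right) + L{\left(-2 \right)} = \frac{-36 - 9}{41 - 15} \left(-126\right) - 2 = - \frac{45}{26} \left(-126\right) - 2 = \left(-45\right) \frac{1}{26} \left(-126\right) - 2 = \left(- \frac{45}{26}\right) \left(-126\right) - 2 = \frac{2835}{13} - 2 = \frac{2809}{13}$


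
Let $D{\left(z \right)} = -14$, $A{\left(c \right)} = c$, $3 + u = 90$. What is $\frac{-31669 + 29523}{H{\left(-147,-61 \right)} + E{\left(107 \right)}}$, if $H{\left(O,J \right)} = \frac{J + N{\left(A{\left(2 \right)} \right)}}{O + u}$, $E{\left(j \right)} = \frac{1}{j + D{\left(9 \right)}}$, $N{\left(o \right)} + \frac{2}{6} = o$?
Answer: $- \frac{5987340}{2789} \approx -2146.8$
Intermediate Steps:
$u = 87$ ($u = -3 + 90 = 87$)
$N{\left(o \right)} = - \frac{1}{3} + o$
$E{\left(j \right)} = \frac{1}{-14 + j}$ ($E{\left(j \right)} = \frac{1}{j - 14} = \frac{1}{-14 + j}$)
$H{\left(O,J \right)} = \frac{\frac{5}{3} + J}{87 + O}$ ($H{\left(O,J \right)} = \frac{J + \left(- \frac{1}{3} + 2\right)}{O + 87} = \frac{J + \frac{5}{3}}{87 + O} = \frac{\frac{5}{3} + J}{87 + O}$)
$\frac{-31669 + 29523}{H{\left(-147,-61 \right)} + E{\left(107 \right)}} = \frac{-31669 + 29523}{\frac{\frac{5}{3} - 61}{87 - 147} + \frac{1}{-14 + 107}} = - \frac{2146}{\frac{1}{-60} \left(- \frac{178}{3}\right) + \frac{1}{93}} = - \frac{2146}{\left(- \frac{1}{60}\right) \left(- \frac{178}{3}\right) + \frac{1}{93}} = - \frac{2146}{\frac{89}{90} + \frac{1}{93}} = - \frac{2146}{\frac{2789}{2790}} = \left(-2146\right) \frac{2790}{2789} = - \frac{5987340}{2789}$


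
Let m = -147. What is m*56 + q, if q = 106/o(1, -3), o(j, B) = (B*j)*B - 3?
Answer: -24643/3 ≈ -8214.3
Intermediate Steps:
o(j, B) = -3 + j*B² (o(j, B) = j*B² - 3 = -3 + j*B²)
q = 53/3 (q = 106/(-3 + 1*(-3)²) = 106/(-3 + 1*9) = 106/(-3 + 9) = 106/6 = 106*(⅙) = 53/3 ≈ 17.667)
m*56 + q = -147*56 + 53/3 = -8232 + 53/3 = -24643/3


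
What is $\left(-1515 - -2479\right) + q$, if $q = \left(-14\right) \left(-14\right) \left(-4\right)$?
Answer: $180$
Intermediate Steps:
$q = -784$ ($q = 196 \left(-4\right) = -784$)
$\left(-1515 - -2479\right) + q = \left(-1515 - -2479\right) - 784 = \left(-1515 + 2479\right) - 784 = 964 - 784 = 180$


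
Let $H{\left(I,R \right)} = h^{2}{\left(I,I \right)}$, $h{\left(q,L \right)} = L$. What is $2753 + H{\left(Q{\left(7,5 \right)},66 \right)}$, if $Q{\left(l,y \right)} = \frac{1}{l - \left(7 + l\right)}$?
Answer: $\frac{134898}{49} \approx 2753.0$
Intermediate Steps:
$Q{\left(l,y \right)} = - \frac{1}{7}$ ($Q{\left(l,y \right)} = \frac{1}{-7} = - \frac{1}{7}$)
$H{\left(I,R \right)} = I^{2}$
$2753 + H{\left(Q{\left(7,5 \right)},66 \right)} = 2753 + \left(- \frac{1}{7}\right)^{2} = 2753 + \frac{1}{49} = \frac{134898}{49}$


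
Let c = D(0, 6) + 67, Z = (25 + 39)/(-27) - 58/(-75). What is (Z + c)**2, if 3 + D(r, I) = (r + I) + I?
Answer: 2522249284/455625 ≈ 5535.8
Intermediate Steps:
D(r, I) = -3 + r + 2*I (D(r, I) = -3 + ((r + I) + I) = -3 + ((I + r) + I) = -3 + (r + 2*I) = -3 + r + 2*I)
Z = -1078/675 (Z = 64*(-1/27) - 58*(-1/75) = -64/27 + 58/75 = -1078/675 ≈ -1.5970)
c = 76 (c = (-3 + 0 + 2*6) + 67 = (-3 + 0 + 12) + 67 = 9 + 67 = 76)
(Z + c)**2 = (-1078/675 + 76)**2 = (50222/675)**2 = 2522249284/455625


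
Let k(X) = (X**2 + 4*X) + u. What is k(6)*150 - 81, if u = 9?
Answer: 10269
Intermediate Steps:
k(X) = 9 + X**2 + 4*X (k(X) = (X**2 + 4*X) + 9 = 9 + X**2 + 4*X)
k(6)*150 - 81 = (9 + 6**2 + 4*6)*150 - 81 = (9 + 36 + 24)*150 - 81 = 69*150 - 81 = 10350 - 81 = 10269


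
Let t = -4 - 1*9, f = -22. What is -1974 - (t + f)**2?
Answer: -3199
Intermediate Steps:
t = -13 (t = -4 - 9 = -13)
-1974 - (t + f)**2 = -1974 - (-13 - 22)**2 = -1974 - 1*(-35)**2 = -1974 - 1*1225 = -1974 - 1225 = -3199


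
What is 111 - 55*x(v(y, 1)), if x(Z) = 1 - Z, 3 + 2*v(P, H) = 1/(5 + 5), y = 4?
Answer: -95/4 ≈ -23.750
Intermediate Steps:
v(P, H) = -29/20 (v(P, H) = -3/2 + 1/(2*(5 + 5)) = -3/2 + (½)/10 = -3/2 + (½)*(⅒) = -3/2 + 1/20 = -29/20)
111 - 55*x(v(y, 1)) = 111 - 55*(1 - 1*(-29/20)) = 111 - 55*(1 + 29/20) = 111 - 55*49/20 = 111 - 539/4 = -95/4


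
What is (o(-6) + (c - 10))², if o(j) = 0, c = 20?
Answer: 100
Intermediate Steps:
(o(-6) + (c - 10))² = (0 + (20 - 10))² = (0 + 10)² = 10² = 100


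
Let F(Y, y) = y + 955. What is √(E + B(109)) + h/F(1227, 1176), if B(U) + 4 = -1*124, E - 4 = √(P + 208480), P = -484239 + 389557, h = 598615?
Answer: 598615/2131 + √(-124 + √113798) ≈ 295.51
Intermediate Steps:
F(Y, y) = 955 + y
P = -94682
E = 4 + √113798 (E = 4 + √(-94682 + 208480) = 4 + √113798 ≈ 341.34)
B(U) = -128 (B(U) = -4 - 1*124 = -4 - 124 = -128)
√(E + B(109)) + h/F(1227, 1176) = √((4 + √113798) - 128) + 598615/(955 + 1176) = √(-124 + √113798) + 598615/2131 = 598615/2131 + √(-124 + √113798)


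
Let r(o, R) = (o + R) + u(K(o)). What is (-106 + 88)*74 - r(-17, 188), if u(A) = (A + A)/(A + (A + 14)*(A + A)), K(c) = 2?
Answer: -49601/33 ≈ -1503.1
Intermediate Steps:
u(A) = 2*A/(A + 2*A*(14 + A)) (u(A) = (2*A)/(A + (14 + A)*(2*A)) = (2*A)/(A + 2*A*(14 + A)) = 2*A/(A + 2*A*(14 + A)))
r(o, R) = 2/33 + R + o (r(o, R) = (o + R) + 2/(29 + 2*2) = (R + o) + 2/(29 + 4) = (R + o) + 2/33 = 2/33 + R + o)
(-106 + 88)*74 - r(-17, 188) = (-106 + 88)*74 - (2/33 + 188 - 17) = -18*74 - 1*5645/33 = -1332 - 5645/33 = -49601/33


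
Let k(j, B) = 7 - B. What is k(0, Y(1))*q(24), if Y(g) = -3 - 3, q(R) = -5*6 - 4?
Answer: -442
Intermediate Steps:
q(R) = -34 (q(R) = -30 - 4 = -34)
Y(g) = -6
k(0, Y(1))*q(24) = (7 - 1*(-6))*(-34) = (7 + 6)*(-34) = 13*(-34) = -442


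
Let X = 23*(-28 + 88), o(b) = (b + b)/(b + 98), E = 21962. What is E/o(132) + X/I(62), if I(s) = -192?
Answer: 10098725/528 ≈ 19126.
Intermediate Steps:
o(b) = 2*b/(98 + b) (o(b) = (2*b)/(98 + b) = 2*b/(98 + b))
X = 1380 (X = 23*60 = 1380)
E/o(132) + X/I(62) = 21962/((2*132/(98 + 132))) + 1380/(-192) = 21962/((2*132/230)) + 1380*(-1/192) = 21962/((2*132*(1/230))) - 115/16 = 21962/(132/115) - 115/16 = 21962*(115/132) - 115/16 = 1262815/66 - 115/16 = 10098725/528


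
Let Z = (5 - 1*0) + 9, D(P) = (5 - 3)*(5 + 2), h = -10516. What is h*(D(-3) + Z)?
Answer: -294448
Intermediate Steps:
D(P) = 14 (D(P) = 2*7 = 14)
Z = 14 (Z = (5 + 0) + 9 = 5 + 9 = 14)
h*(D(-3) + Z) = -10516*(14 + 14) = -10516*28 = -294448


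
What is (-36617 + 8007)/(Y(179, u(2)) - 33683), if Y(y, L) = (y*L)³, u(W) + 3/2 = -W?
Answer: 228880/1967490741 ≈ 0.00011633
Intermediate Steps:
u(W) = -3/2 - W
Y(y, L) = L³*y³ (Y(y, L) = (L*y)³ = L³*y³)
(-36617 + 8007)/(Y(179, u(2)) - 33683) = (-36617 + 8007)/((-3/2 - 1*2)³*179³ - 33683) = -28610/((-3/2 - 2)³*5735339 - 33683) = -28610/((-7/2)³*5735339 - 33683) = -28610/(-343/8*5735339 - 33683) = -28610/(-1967221277/8 - 33683) = -28610/(-1967490741/8) = -28610*(-8/1967490741) = 228880/1967490741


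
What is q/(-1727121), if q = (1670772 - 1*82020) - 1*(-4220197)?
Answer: -5808949/1727121 ≈ -3.3634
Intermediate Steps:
q = 5808949 (q = (1670772 - 82020) + 4220197 = 1588752 + 4220197 = 5808949)
q/(-1727121) = 5808949/(-1727121) = 5808949*(-1/1727121) = -5808949/1727121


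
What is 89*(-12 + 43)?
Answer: 2759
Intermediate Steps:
89*(-12 + 43) = 89*31 = 2759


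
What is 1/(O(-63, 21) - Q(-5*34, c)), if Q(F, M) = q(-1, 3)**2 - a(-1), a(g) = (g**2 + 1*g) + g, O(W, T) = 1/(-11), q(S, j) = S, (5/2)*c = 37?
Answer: -11/23 ≈ -0.47826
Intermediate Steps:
c = 74/5 (c = (2/5)*37 = 74/5 ≈ 14.800)
O(W, T) = -1/11
a(g) = g**2 + 2*g (a(g) = (g**2 + g) + g = (g + g**2) + g = g**2 + 2*g)
Q(F, M) = 2 (Q(F, M) = (-1)**2 - (-1)*(2 - 1) = 1 - (-1) = 1 - 1*(-1) = 1 + 1 = 2)
1/(O(-63, 21) - Q(-5*34, c)) = 1/(-1/11 - 1*2) = 1/(-1/11 - 2) = 1/(-23/11) = -11/23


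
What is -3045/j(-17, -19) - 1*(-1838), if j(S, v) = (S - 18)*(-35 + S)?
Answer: 95489/52 ≈ 1836.3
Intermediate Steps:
j(S, v) = (-35 + S)*(-18 + S) (j(S, v) = (-18 + S)*(-35 + S) = (-35 + S)*(-18 + S))
-3045/j(-17, -19) - 1*(-1838) = -3045/(630 + (-17)² - 53*(-17)) - 1*(-1838) = -3045/(630 + 289 + 901) + 1838 = -3045/1820 + 1838 = -3045*1/1820 + 1838 = -87/52 + 1838 = 95489/52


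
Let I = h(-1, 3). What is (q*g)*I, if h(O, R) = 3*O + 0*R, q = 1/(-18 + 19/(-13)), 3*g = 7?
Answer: 91/253 ≈ 0.35968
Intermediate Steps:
g = 7/3 (g = (1/3)*7 = 7/3 ≈ 2.3333)
q = -13/253 (q = 1/(-18 + 19*(-1/13)) = 1/(-18 - 19/13) = 1/(-253/13) = -13/253 ≈ -0.051383)
h(O, R) = 3*O (h(O, R) = 3*O + 0 = 3*O)
I = -3 (I = 3*(-1) = -3)
(q*g)*I = -13/253*7/3*(-3) = -91/759*(-3) = 91/253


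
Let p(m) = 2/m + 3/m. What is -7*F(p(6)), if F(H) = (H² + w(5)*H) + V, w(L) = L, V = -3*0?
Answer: -1225/36 ≈ -34.028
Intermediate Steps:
V = 0
p(m) = 5/m
F(H) = H² + 5*H (F(H) = (H² + 5*H) + 0 = H² + 5*H)
-7*F(p(6)) = -7*5/6*(5 + 5/6) = -7*5*(⅙)*(5 + 5*(⅙)) = -35*(5 + ⅚)/6 = -35*35/(6*6) = -7*175/36 = -1225/36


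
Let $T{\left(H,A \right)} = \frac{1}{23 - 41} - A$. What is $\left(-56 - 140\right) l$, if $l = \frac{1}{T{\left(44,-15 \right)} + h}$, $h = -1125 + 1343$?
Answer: $- \frac{504}{599} \approx -0.8414$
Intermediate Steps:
$T{\left(H,A \right)} = - \frac{1}{18} - A$ ($T{\left(H,A \right)} = \frac{1}{-18} - A = - \frac{1}{18} - A$)
$h = 218$
$l = \frac{18}{4193}$ ($l = \frac{1}{\left(- \frac{1}{18} - -15\right) + 218} = \frac{1}{\left(- \frac{1}{18} + 15\right) + 218} = \frac{1}{\frac{269}{18} + 218} = \frac{1}{\frac{4193}{18}} = \frac{18}{4193} \approx 0.0042929$)
$\left(-56 - 140\right) l = \left(-56 - 140\right) \frac{18}{4193} = \left(-196\right) \frac{18}{4193} = - \frac{504}{599}$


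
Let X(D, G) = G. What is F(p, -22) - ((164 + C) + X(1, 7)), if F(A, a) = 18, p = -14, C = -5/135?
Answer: -4130/27 ≈ -152.96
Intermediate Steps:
C = -1/27 (C = -5*1/135 = -1/27 ≈ -0.037037)
F(p, -22) - ((164 + C) + X(1, 7)) = 18 - ((164 - 1/27) + 7) = 18 - (4427/27 + 7) = 18 - 1*4616/27 = 18 - 4616/27 = -4130/27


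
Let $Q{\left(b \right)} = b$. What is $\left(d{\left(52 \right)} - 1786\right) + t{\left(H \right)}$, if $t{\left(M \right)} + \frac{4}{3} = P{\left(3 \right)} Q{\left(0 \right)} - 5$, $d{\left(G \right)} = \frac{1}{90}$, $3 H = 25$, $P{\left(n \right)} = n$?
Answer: $- \frac{161309}{90} \approx -1792.3$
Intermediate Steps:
$H = \frac{25}{3}$ ($H = \frac{1}{3} \cdot 25 = \frac{25}{3} \approx 8.3333$)
$d{\left(G \right)} = \frac{1}{90}$
$t{\left(M \right)} = - \frac{19}{3}$ ($t{\left(M \right)} = - \frac{4}{3} + \left(3 \cdot 0 - 5\right) = - \frac{4}{3} + \left(0 - 5\right) = - \frac{4}{3} - 5 = - \frac{19}{3}$)
$\left(d{\left(52 \right)} - 1786\right) + t{\left(H \right)} = \left(\frac{1}{90} - 1786\right) - \frac{19}{3} = - \frac{160739}{90} - \frac{19}{3} = - \frac{161309}{90}$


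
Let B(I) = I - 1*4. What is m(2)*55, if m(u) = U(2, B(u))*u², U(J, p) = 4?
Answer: 880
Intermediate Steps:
B(I) = -4 + I (B(I) = I - 4 = -4 + I)
m(u) = 4*u²
m(2)*55 = (4*2²)*55 = (4*4)*55 = 16*55 = 880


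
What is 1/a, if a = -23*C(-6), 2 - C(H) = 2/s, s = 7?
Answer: -7/276 ≈ -0.025362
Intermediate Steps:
C(H) = 12/7 (C(H) = 2 - 2/7 = 12/7)
a = -276/7 (a = -23*12/7 = -276/7 ≈ -39.429)
1/a = 1/(-276/7) = -7/276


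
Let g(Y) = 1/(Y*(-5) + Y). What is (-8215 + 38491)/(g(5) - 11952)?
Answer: -605520/239041 ≈ -2.5331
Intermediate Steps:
g(Y) = -1/(4*Y) (g(Y) = 1/(-5*Y + Y) = 1/(-4*Y) = -1/(4*Y))
(-8215 + 38491)/(g(5) - 11952) = (-8215 + 38491)/(-¼/5 - 11952) = 30276/(-¼*⅕ - 11952) = 30276/(-1/20 - 11952) = 30276/(-239041/20) = 30276*(-20/239041) = -605520/239041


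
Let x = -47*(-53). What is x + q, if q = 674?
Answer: 3165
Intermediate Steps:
x = 2491
x + q = 2491 + 674 = 3165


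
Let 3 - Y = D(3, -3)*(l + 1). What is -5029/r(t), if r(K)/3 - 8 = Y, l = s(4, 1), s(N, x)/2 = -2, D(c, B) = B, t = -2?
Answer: -5029/6 ≈ -838.17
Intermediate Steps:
s(N, x) = -4 (s(N, x) = 2*(-2) = -4)
l = -4
Y = -6 (Y = 3 - (-3)*(-4 + 1) = 3 - (-3)*(-3) = 3 - 1*9 = 3 - 9 = -6)
r(K) = 6 (r(K) = 24 + 3*(-6) = 24 - 18 = 6)
-5029/r(t) = -5029/6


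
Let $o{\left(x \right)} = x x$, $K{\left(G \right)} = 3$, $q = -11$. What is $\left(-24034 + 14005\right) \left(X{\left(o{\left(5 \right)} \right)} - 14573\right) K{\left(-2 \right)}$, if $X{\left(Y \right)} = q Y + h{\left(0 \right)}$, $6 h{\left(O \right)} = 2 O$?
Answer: $446731776$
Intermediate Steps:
$h{\left(O \right)} = \frac{O}{3}$ ($h{\left(O \right)} = \frac{2 O}{6} = \frac{O}{3}$)
$o{\left(x \right)} = x^{2}$
$X{\left(Y \right)} = - 11 Y$ ($X{\left(Y \right)} = - 11 Y + \frac{1}{3} \cdot 0 = - 11 Y + 0 = - 11 Y$)
$\left(-24034 + 14005\right) \left(X{\left(o{\left(5 \right)} \right)} - 14573\right) K{\left(-2 \right)} = \left(-24034 + 14005\right) \left(- 11 \cdot 5^{2} - 14573\right) 3 = - 10029 \left(\left(-11\right) 25 - 14573\right) 3 = - 10029 \left(-275 - 14573\right) 3 = \left(-10029\right) \left(-14848\right) 3 = 148910592 \cdot 3 = 446731776$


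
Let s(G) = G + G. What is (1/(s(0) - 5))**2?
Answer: 1/25 ≈ 0.040000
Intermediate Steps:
s(G) = 2*G
(1/(s(0) - 5))**2 = (1/(2*0 - 5))**2 = (1/(0 - 5))**2 = (1/(-5))**2 = (-1/5)**2 = 1/25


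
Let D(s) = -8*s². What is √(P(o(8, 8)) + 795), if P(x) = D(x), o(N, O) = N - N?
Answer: √795 ≈ 28.196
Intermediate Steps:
o(N, O) = 0
P(x) = -8*x²
√(P(o(8, 8)) + 795) = √(-8*0² + 795) = √(-8*0 + 795) = √(0 + 795) = √795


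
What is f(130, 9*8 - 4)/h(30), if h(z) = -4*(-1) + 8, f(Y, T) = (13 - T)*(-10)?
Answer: 275/6 ≈ 45.833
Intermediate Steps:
f(Y, T) = -130 + 10*T
h(z) = 12 (h(z) = 4 + 8 = 12)
f(130, 9*8 - 4)/h(30) = (-130 + 10*(9*8 - 4))/12 = (-130 + 10*(72 - 4))*(1/12) = (-130 + 10*68)*(1/12) = (-130 + 680)*(1/12) = 550*(1/12) = 275/6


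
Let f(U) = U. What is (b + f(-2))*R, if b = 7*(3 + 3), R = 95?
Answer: 3800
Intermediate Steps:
b = 42 (b = 7*6 = 42)
(b + f(-2))*R = (42 - 2)*95 = 40*95 = 3800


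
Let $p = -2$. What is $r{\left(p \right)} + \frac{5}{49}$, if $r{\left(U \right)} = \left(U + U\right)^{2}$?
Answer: $\frac{789}{49} \approx 16.102$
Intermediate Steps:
$r{\left(U \right)} = 4 U^{2}$ ($r{\left(U \right)} = \left(2 U\right)^{2} = 4 U^{2}$)
$r{\left(p \right)} + \frac{5}{49} = 4 \left(-2\right)^{2} + \frac{5}{49} = 4 \cdot 4 + 5 \cdot \frac{1}{49} = 16 + \frac{5}{49} = \frac{789}{49}$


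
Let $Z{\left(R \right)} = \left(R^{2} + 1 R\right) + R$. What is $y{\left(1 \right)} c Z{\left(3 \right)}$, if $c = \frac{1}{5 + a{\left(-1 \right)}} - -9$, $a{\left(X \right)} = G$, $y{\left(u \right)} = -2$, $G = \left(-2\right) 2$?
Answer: $-300$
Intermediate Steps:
$G = -4$
$a{\left(X \right)} = -4$
$Z{\left(R \right)} = R^{2} + 2 R$ ($Z{\left(R \right)} = \left(R^{2} + R\right) + R = \left(R + R^{2}\right) + R = R^{2} + 2 R$)
$c = 10$ ($c = \frac{1}{5 - 4} - -9 = 1^{-1} + 9 = 1 + 9 = 10$)
$y{\left(1 \right)} c Z{\left(3 \right)} = \left(-2\right) 10 \cdot 3 \left(2 + 3\right) = - 20 \cdot 3 \cdot 5 = \left(-20\right) 15 = -300$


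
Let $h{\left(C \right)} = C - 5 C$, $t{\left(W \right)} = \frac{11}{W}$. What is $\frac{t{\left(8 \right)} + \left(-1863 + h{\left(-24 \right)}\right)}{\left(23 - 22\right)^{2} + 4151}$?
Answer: $- \frac{14125}{33216} \approx -0.42525$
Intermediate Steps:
$h{\left(C \right)} = - 4 C$
$\frac{t{\left(8 \right)} + \left(-1863 + h{\left(-24 \right)}\right)}{\left(23 - 22\right)^{2} + 4151} = \frac{\frac{11}{8} - 1767}{\left(23 - 22\right)^{2} + 4151} = \frac{11 \cdot \frac{1}{8} + \left(-1863 + 96\right)}{1^{2} + 4151} = \frac{\frac{11}{8} - 1767}{1 + 4151} = - \frac{14125}{8 \cdot 4152} = \left(- \frac{14125}{8}\right) \frac{1}{4152} = - \frac{14125}{33216}$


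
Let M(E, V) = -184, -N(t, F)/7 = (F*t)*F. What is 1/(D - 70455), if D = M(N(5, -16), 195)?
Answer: -1/70639 ≈ -1.4156e-5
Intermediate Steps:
N(t, F) = -7*t*F² (N(t, F) = -7*F*t*F = -7*t*F²)
D = -184
1/(D - 70455) = 1/(-184 - 70455) = 1/(-70639) = -1/70639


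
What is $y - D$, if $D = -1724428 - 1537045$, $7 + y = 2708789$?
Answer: $5970255$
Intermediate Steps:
$y = 2708782$ ($y = -7 + 2708789 = 2708782$)
$D = -3261473$ ($D = -1724428 - 1537045 = -3261473$)
$y - D = 2708782 - -3261473 = 2708782 + 3261473 = 5970255$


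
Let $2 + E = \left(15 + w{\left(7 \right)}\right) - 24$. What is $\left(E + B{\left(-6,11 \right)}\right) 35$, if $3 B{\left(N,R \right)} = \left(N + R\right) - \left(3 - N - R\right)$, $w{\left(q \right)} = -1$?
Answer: $- \frac{1015}{3} \approx -338.33$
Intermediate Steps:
$B{\left(N,R \right)} = -1 + \frac{2 N}{3} + \frac{2 R}{3}$ ($B{\left(N,R \right)} = \frac{\left(N + R\right) - \left(3 - N - R\right)}{3} = \frac{\left(N + R\right) + \left(-3 + N + R\right)}{3} = \frac{-3 + 2 N + 2 R}{3} = -1 + \frac{2 N}{3} + \frac{2 R}{3}$)
$E = -12$ ($E = -2 + \left(\left(15 - 1\right) - 24\right) = -2 + \left(14 - 24\right) = -2 - 10 = -12$)
$\left(E + B{\left(-6,11 \right)}\right) 35 = \left(-12 + \left(-1 + \frac{2}{3} \left(-6\right) + \frac{2}{3} \cdot 11\right)\right) 35 = \left(-12 - - \frac{7}{3}\right) 35 = \left(-12 + \frac{7}{3}\right) 35 = \left(- \frac{29}{3}\right) 35 = - \frac{1015}{3}$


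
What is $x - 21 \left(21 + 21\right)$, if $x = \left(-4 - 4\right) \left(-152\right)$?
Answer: $334$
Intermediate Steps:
$x = 1216$ ($x = \left(-4 - 4\right) \left(-152\right) = \left(-8\right) \left(-152\right) = 1216$)
$x - 21 \left(21 + 21\right) = 1216 - 21 \left(21 + 21\right) = 1216 - 882 = 334$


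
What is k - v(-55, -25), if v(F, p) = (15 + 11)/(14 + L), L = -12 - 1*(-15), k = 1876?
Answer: 31866/17 ≈ 1874.5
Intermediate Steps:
L = 3 (L = -12 + 15 = 3)
v(F, p) = 26/17 (v(F, p) = (15 + 11)/(14 + 3) = 26/17)
k - v(-55, -25) = 1876 - 1*26/17 = 1876 - 26/17 = 31866/17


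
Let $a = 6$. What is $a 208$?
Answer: $1248$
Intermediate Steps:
$a 208 = 6 \cdot 208 = 1248$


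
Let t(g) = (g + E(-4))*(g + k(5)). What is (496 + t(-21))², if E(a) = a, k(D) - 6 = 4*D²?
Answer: 2653641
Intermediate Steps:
k(D) = 6 + 4*D²
t(g) = (-4 + g)*(106 + g) (t(g) = (g - 4)*(g + (6 + 4*5²)) = (-4 + g)*(g + (6 + 4*25)) = (-4 + g)*(g + (6 + 100)) = (-4 + g)*(g + 106) = (-4 + g)*(106 + g))
(496 + t(-21))² = (496 + (-424 + (-21)² + 102*(-21)))² = (496 + (-424 + 441 - 2142))² = (496 - 2125)² = (-1629)² = 2653641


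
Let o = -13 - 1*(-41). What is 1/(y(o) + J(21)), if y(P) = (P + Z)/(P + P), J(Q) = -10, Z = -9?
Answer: -56/541 ≈ -0.10351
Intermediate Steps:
o = 28 (o = -13 + 41 = 28)
y(P) = (-9 + P)/(2*P) (y(P) = (P - 9)/(P + P) = (-9 + P)/((2*P)) = (-9 + P)*(1/(2*P)) = (-9 + P)/(2*P))
1/(y(o) + J(21)) = 1/((½)*(-9 + 28)/28 - 10) = 1/((½)*(1/28)*19 - 10) = 1/(19/56 - 10) = 1/(-541/56) = -56/541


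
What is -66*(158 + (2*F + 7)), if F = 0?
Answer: -10890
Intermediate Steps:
-66*(158 + (2*F + 7)) = -66*(158 + (2*0 + 7)) = -66*(158 + (0 + 7)) = -66*(158 + 7) = -66*165 = -10890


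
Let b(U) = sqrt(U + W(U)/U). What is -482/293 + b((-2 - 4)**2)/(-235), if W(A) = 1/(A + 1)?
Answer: -482/293 - sqrt(1774261)/52170 ≈ -1.6706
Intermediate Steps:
W(A) = 1/(1 + A)
b(U) = sqrt(U + 1/(U*(1 + U))) (b(U) = sqrt(U + 1/((1 + U)*U)) = sqrt(U + 1/(U*(1 + U))))
-482/293 + b((-2 - 4)**2)/(-235) = -482/293 + sqrt((1 + ((-2 - 4)**2)**2*(1 + (-2 - 4)**2))/(((-2 - 4)**2)*(1 + (-2 - 4)**2)))/(-235) = -482*1/293 + sqrt((1 + ((-6)**2)**2*(1 + (-6)**2))/(((-6)**2)*(1 + (-6)**2)))*(-1/235) = -482/293 + sqrt((1 + 36**2*(1 + 36))/(36*(1 + 36)))*(-1/235) = -482/293 + sqrt((1/36)*(1 + 1296*37)/37)*(-1/235) = -482/293 + sqrt((1/36)*(1/37)*(1 + 47952))*(-1/235) = -482/293 + sqrt((1/36)*(1/37)*47953)*(-1/235) = -482/293 + sqrt(47953/1332)*(-1/235) = -482/293 + (sqrt(1774261)/222)*(-1/235) = -482/293 - sqrt(1774261)/52170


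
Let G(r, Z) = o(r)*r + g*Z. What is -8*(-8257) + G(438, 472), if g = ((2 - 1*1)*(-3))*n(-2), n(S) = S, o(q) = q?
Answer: 260732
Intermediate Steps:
g = 6 (g = ((2 - 1*1)*(-3))*(-2) = ((2 - 1)*(-3))*(-2) = (1*(-3))*(-2) = -3*(-2) = 6)
G(r, Z) = r**2 + 6*Z (G(r, Z) = r*r + 6*Z = r**2 + 6*Z)
-8*(-8257) + G(438, 472) = -8*(-8257) + (438**2 + 6*472) = 66056 + (191844 + 2832) = 66056 + 194676 = 260732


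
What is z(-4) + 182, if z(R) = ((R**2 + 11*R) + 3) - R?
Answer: 161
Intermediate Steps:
z(R) = 3 + R**2 + 10*R (z(R) = (3 + R**2 + 11*R) - R = 3 + R**2 + 10*R)
z(-4) + 182 = (3 + (-4)**2 + 10*(-4)) + 182 = (3 + 16 - 40) + 182 = -21 + 182 = 161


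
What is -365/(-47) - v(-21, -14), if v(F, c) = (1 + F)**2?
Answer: -18435/47 ≈ -392.23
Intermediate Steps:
-365/(-47) - v(-21, -14) = -365/(-47) - (1 - 21)**2 = -365*(-1/47) - 1*(-20)**2 = 365/47 - 1*400 = 365/47 - 400 = -18435/47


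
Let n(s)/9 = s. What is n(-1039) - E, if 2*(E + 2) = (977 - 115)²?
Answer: -380871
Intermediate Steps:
n(s) = 9*s
E = 371520 (E = -2 + (977 - 115)²/2 = -2 + (½)*862² = -2 + (½)*743044 = -2 + 371522 = 371520)
n(-1039) - E = 9*(-1039) - 1*371520 = -9351 - 371520 = -380871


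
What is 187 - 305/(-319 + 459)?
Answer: 5175/28 ≈ 184.82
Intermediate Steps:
187 - 305/(-319 + 459) = 187 - 305/140 = 187 + (1/140)*(-305) = 187 - 61/28 = 5175/28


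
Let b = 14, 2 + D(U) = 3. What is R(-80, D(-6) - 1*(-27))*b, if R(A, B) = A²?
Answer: 89600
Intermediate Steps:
D(U) = 1 (D(U) = -2 + 3 = 1)
R(-80, D(-6) - 1*(-27))*b = (-80)²*14 = 6400*14 = 89600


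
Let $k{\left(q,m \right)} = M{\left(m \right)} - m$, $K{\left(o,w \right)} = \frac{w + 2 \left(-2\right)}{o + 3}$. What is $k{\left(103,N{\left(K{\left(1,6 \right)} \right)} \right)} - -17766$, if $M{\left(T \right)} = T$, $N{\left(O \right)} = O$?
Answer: $17766$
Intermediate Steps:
$K{\left(o,w \right)} = \frac{-4 + w}{3 + o}$ ($K{\left(o,w \right)} = \frac{w - 4}{3 + o} = \frac{-4 + w}{3 + o}$)
$k{\left(q,m \right)} = 0$ ($k{\left(q,m \right)} = m - m = 0$)
$k{\left(103,N{\left(K{\left(1,6 \right)} \right)} \right)} - -17766 = 0 - -17766 = 0 + 17766 = 17766$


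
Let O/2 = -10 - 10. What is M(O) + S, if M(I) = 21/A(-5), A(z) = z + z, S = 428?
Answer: 4259/10 ≈ 425.90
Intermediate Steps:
O = -40 (O = 2*(-10 - 10) = 2*(-20) = -40)
A(z) = 2*z
M(I) = -21/10 (M(I) = 21/((2*(-5))) = 21/(-10) = 21*(-1/10) = -21/10)
M(O) + S = -21/10 + 428 = 4259/10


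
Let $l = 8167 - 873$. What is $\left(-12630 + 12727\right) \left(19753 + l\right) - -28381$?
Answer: $2651940$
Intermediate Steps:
$l = 7294$ ($l = 8167 - 873 = 7294$)
$\left(-12630 + 12727\right) \left(19753 + l\right) - -28381 = \left(-12630 + 12727\right) \left(19753 + 7294\right) - -28381 = 97 \cdot 27047 + 28381 = 2623559 + 28381 = 2651940$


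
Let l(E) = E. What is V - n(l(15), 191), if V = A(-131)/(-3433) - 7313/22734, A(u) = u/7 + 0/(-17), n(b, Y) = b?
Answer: -8367571859/546320754 ≈ -15.316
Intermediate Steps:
A(u) = u/7 (A(u) = u*(⅐) + 0*(-1/17) = u/7 + 0 = u/7)
V = -172760549/546320754 (V = ((⅐)*(-131))/(-3433) - 7313/22734 = -131/7*(-1/3433) - 7313*1/22734 = 131/24031 - 7313/22734 = -172760549/546320754 ≈ -0.31623)
V - n(l(15), 191) = -172760549/546320754 - 1*15 = -172760549/546320754 - 15 = -8367571859/546320754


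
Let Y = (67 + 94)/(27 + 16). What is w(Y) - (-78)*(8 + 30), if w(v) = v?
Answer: 127613/43 ≈ 2967.7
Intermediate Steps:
Y = 161/43 ≈ 3.7442
w(Y) - (-78)*(8 + 30) = 161/43 - (-78)*(8 + 30) = 161/43 - (-78)*38 = 161/43 - 1*(-2964) = 161/43 + 2964 = 127613/43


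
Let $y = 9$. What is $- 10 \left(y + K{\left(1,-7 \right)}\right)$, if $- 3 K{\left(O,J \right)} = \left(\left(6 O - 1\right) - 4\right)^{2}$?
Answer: $- \frac{260}{3} \approx -86.667$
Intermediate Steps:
$K{\left(O,J \right)} = - \frac{\left(-5 + 6 O\right)^{2}}{3}$ ($K{\left(O,J \right)} = - \frac{\left(\left(6 O - 1\right) - 4\right)^{2}}{3} = - \frac{\left(\left(-1 + 6 O\right) - 4\right)^{2}}{3} = - \frac{\left(-5 + 6 O\right)^{2}}{3}$)
$- 10 \left(y + K{\left(1,-7 \right)}\right) = - 10 \left(9 - \frac{\left(-5 + 6 \cdot 1\right)^{2}}{3}\right) = - 10 \left(9 - \frac{\left(-5 + 6\right)^{2}}{3}\right) = - 10 \left(9 - \frac{1^{2}}{3}\right) = - 10 \left(9 - \frac{1}{3}\right) = \left(-10\right) \frac{26}{3} = - \frac{260}{3}$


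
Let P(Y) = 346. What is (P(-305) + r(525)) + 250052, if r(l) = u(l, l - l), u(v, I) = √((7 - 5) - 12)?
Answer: 250398 + I*√10 ≈ 2.504e+5 + 3.1623*I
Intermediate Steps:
u(v, I) = I*√10 (u(v, I) = √(2 - 12) = √(-10) = I*√10)
r(l) = I*√10
(P(-305) + r(525)) + 250052 = (346 + I*√10) + 250052 = 250398 + I*√10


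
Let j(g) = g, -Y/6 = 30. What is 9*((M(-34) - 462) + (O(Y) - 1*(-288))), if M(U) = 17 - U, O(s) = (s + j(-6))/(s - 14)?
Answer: -106542/97 ≈ -1098.4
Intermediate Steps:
Y = -180 (Y = -6*30 = -180)
O(s) = (-6 + s)/(-14 + s) (O(s) = (s - 6)/(s - 14) = (-6 + s)/(-14 + s))
9*((M(-34) - 462) + (O(Y) - 1*(-288))) = 9*(((17 - 1*(-34)) - 462) + ((-6 - 180)/(-14 - 180) - 1*(-288))) = 9*(((17 + 34) - 462) + (-186/(-194) + 288)) = 9*((51 - 462) + (-1/194*(-186) + 288)) = 9*(-411 + (93/97 + 288)) = 9*(-411 + 28029/97) = 9*(-11838/97) = -106542/97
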